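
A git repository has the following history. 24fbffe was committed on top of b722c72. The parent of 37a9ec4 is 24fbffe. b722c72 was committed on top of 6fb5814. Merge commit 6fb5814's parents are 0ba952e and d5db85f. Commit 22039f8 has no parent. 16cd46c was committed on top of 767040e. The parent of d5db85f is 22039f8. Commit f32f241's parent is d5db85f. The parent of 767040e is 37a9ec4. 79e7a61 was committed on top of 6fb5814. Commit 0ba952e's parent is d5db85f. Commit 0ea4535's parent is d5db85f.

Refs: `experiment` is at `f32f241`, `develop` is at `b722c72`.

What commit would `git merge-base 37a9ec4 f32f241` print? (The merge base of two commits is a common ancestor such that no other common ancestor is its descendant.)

d5db85f

Ancestors of 37a9ec4: {0ba952e, 22039f8, 24fbffe, 37a9ec4, 6fb5814, b722c72, d5db85f}.
Ancestors of f32f241: {22039f8, d5db85f, f32f241}.
Common ancestors: {22039f8, d5db85f}.
Among these, d5db85f is not an ancestor of any other common ancestor — it is the merge base.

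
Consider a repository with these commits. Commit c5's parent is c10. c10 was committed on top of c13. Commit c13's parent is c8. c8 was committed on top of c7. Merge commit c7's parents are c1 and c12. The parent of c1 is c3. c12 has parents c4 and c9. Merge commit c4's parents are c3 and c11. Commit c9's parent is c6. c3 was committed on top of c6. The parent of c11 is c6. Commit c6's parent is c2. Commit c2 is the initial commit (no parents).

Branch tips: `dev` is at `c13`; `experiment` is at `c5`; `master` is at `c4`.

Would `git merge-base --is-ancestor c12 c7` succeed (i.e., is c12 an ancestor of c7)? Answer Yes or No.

Yes

Ancestors of c7 (commits reachable by following parents): {c1, c11, c12, c2, c3, c4, c6, c7, c9}.
c12 is in that set, so it is an ancestor of c7.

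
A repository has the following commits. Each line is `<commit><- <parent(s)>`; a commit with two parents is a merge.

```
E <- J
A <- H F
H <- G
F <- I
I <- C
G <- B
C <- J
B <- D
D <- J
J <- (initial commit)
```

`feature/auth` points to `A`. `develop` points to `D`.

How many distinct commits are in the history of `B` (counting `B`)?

3

Walking parent pointers from B: reachable set = {B, D, J}.
That is 3 commits.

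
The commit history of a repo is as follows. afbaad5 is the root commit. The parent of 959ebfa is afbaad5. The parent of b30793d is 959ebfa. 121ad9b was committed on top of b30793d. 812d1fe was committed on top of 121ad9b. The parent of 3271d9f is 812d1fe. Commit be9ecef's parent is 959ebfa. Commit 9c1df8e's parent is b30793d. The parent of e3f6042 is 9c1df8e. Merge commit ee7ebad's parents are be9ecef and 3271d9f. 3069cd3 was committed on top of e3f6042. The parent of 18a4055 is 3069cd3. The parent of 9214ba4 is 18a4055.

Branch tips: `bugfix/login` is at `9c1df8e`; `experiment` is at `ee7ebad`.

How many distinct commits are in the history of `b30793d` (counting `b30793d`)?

3

Walking parent pointers from b30793d: reachable set = {959ebfa, afbaad5, b30793d}.
That is 3 commits.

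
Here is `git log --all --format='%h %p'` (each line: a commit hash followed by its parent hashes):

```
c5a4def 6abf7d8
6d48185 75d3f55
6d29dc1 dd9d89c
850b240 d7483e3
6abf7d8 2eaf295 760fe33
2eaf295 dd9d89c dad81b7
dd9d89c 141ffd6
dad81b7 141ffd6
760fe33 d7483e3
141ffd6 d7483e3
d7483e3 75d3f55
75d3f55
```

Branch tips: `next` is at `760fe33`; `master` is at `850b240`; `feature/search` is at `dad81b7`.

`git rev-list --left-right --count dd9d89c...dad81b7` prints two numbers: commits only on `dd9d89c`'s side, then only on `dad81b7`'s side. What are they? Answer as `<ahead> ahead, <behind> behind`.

Reachable from dd9d89c: {141ffd6, 75d3f55, d7483e3, dd9d89c}.
Reachable from dad81b7: {141ffd6, 75d3f55, d7483e3, dad81b7}.
Only in dd9d89c's history (ahead): {dd9d89c} — 1.
Only in dad81b7's history (behind): {dad81b7} — 1.

1 ahead, 1 behind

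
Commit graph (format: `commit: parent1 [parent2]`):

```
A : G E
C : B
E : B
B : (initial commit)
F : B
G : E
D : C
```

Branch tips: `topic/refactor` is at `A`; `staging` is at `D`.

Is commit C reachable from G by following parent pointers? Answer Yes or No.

Ancestors of G: {B, E, G}.
C is not in that set, so it is not an ancestor of G.

No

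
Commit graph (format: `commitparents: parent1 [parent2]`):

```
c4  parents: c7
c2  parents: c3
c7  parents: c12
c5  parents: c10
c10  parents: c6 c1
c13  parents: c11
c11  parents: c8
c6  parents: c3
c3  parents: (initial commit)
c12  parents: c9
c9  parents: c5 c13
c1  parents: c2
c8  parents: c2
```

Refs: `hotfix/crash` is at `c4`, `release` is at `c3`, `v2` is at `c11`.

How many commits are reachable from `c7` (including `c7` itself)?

12

Walking parent pointers from c7: reachable set = {c1, c10, c11, c12, c13, c2, c3, c5, c6, c7, c8, c9}.
That is 12 commits.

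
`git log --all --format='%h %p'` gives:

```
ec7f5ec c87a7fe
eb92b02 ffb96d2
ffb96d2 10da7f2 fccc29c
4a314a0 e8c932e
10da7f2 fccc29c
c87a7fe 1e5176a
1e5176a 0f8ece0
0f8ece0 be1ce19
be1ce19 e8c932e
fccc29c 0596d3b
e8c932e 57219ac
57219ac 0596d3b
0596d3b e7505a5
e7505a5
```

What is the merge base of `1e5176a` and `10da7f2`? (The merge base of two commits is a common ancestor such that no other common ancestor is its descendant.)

Ancestors of 1e5176a: {0596d3b, 0f8ece0, 1e5176a, 57219ac, be1ce19, e7505a5, e8c932e}.
Ancestors of 10da7f2: {0596d3b, 10da7f2, e7505a5, fccc29c}.
Common ancestors: {0596d3b, e7505a5}.
Among these, 0596d3b is not an ancestor of any other common ancestor — it is the merge base.

0596d3b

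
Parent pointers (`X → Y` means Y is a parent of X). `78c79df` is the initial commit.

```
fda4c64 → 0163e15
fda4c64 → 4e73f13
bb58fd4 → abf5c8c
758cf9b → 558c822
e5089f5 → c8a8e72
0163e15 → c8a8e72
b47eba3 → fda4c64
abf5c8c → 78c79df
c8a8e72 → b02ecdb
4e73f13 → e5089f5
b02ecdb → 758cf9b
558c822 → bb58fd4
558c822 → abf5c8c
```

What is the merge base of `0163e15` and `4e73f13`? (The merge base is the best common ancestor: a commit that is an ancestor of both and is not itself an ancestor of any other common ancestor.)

c8a8e72

Ancestors of 0163e15: {0163e15, 558c822, 758cf9b, 78c79df, abf5c8c, b02ecdb, bb58fd4, c8a8e72}.
Ancestors of 4e73f13: {4e73f13, 558c822, 758cf9b, 78c79df, abf5c8c, b02ecdb, bb58fd4, c8a8e72, e5089f5}.
Common ancestors: {558c822, 758cf9b, 78c79df, abf5c8c, b02ecdb, bb58fd4, c8a8e72}.
Among these, c8a8e72 is not an ancestor of any other common ancestor — it is the merge base.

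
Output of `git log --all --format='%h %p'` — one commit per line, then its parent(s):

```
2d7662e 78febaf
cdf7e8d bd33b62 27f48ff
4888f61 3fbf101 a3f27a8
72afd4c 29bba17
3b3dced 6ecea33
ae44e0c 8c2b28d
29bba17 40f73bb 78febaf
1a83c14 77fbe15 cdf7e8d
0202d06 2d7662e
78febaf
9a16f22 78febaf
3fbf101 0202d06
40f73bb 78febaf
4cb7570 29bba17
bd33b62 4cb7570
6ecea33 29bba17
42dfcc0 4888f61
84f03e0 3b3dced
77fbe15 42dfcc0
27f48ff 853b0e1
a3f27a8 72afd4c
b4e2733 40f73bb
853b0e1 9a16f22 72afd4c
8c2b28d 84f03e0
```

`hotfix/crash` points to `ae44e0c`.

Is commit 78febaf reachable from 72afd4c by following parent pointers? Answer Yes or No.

Ancestors of 72afd4c (commits reachable by following parents): {29bba17, 40f73bb, 72afd4c, 78febaf}.
78febaf is in that set, so it is an ancestor of 72afd4c.

Yes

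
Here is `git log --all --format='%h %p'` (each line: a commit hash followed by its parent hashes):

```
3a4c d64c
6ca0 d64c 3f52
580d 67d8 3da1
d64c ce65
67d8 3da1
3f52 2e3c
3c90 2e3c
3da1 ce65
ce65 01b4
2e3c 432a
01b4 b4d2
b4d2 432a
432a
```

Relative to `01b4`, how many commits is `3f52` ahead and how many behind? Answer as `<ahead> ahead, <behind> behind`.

2 ahead, 2 behind

Reachable from 3f52: {2e3c, 3f52, 432a}.
Reachable from 01b4: {01b4, 432a, b4d2}.
Only in 3f52's history (ahead): {2e3c, 3f52} — 2.
Only in 01b4's history (behind): {01b4, b4d2} — 2.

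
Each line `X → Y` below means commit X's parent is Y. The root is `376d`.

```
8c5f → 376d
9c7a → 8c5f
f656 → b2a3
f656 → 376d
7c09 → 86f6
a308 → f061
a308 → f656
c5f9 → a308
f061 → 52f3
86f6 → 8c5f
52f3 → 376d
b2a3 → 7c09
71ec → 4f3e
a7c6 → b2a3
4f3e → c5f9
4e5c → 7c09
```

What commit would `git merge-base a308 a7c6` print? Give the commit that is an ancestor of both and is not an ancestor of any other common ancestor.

Ancestors of a308: {376d, 52f3, 7c09, 86f6, 8c5f, a308, b2a3, f061, f656}.
Ancestors of a7c6: {376d, 7c09, 86f6, 8c5f, a7c6, b2a3}.
Common ancestors: {376d, 7c09, 86f6, 8c5f, b2a3}.
Among these, b2a3 is not an ancestor of any other common ancestor — it is the merge base.

b2a3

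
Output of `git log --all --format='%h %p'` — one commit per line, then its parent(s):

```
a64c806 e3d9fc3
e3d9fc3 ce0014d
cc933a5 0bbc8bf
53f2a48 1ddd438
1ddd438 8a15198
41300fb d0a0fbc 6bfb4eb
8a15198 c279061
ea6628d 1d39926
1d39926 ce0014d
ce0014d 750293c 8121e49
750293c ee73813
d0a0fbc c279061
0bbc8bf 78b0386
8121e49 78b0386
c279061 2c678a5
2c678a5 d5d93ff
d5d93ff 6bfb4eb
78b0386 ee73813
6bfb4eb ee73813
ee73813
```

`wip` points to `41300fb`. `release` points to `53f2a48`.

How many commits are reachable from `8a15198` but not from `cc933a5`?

Reachable from 8a15198: {2c678a5, 6bfb4eb, 8a15198, c279061, d5d93ff, ee73813}.
Reachable from cc933a5: {0bbc8bf, 78b0386, cc933a5, ee73813}.
In 8a15198's history but not cc933a5's: {2c678a5, 6bfb4eb, 8a15198, c279061, d5d93ff} — 5 commits.

5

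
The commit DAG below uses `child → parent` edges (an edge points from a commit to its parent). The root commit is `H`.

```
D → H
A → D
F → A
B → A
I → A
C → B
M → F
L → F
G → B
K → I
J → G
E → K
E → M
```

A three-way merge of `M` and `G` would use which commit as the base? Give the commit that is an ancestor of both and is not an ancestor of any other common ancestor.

Ancestors of M: {A, D, F, H, M}.
Ancestors of G: {A, B, D, G, H}.
Common ancestors: {A, D, H}.
Among these, A is not an ancestor of any other common ancestor — it is the merge base.

A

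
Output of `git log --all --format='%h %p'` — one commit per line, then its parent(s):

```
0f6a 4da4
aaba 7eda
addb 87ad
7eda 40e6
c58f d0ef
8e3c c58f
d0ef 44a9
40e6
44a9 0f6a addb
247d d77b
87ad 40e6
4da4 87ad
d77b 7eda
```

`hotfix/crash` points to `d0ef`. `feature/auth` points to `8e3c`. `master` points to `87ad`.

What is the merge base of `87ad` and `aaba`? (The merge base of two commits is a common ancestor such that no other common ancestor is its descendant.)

Ancestors of 87ad: {40e6, 87ad}.
Ancestors of aaba: {40e6, 7eda, aaba}.
Common ancestors: {40e6}.
The only common ancestor is 40e6, so it is the merge base.

40e6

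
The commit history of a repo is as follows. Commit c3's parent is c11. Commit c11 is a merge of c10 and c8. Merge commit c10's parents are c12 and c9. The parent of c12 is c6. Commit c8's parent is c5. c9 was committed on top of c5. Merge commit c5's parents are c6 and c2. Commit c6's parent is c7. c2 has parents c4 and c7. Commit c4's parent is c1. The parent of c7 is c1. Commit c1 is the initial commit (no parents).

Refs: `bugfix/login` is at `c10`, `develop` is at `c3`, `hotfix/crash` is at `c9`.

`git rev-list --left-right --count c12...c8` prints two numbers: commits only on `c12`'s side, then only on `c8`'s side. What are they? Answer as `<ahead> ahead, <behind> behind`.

Reachable from c12: {c1, c12, c6, c7}.
Reachable from c8: {c1, c2, c4, c5, c6, c7, c8}.
Only in c12's history (ahead): {c12} — 1.
Only in c8's history (behind): {c2, c4, c5, c8} — 4.

1 ahead, 4 behind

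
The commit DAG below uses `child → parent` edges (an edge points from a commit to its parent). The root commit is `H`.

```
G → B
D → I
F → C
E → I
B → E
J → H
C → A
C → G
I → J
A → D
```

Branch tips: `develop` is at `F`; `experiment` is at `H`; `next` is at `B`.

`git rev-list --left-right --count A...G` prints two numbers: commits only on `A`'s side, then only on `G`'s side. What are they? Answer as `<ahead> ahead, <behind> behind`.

Reachable from A: {A, D, H, I, J}.
Reachable from G: {B, E, G, H, I, J}.
Only in A's history (ahead): {A, D} — 2.
Only in G's history (behind): {B, E, G} — 3.

2 ahead, 3 behind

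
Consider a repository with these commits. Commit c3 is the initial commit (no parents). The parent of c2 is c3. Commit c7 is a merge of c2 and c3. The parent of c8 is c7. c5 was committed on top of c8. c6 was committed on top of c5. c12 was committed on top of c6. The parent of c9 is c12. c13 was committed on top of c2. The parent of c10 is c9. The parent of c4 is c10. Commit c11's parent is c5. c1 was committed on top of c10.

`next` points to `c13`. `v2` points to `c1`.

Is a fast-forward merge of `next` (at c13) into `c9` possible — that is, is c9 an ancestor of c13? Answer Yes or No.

No

A fast-forward from c9 to c13 is possible iff c9 is an ancestor of c13.
Ancestors of c13: {c13, c2, c3}.
c9 is not among them, so fast-forward is not possible.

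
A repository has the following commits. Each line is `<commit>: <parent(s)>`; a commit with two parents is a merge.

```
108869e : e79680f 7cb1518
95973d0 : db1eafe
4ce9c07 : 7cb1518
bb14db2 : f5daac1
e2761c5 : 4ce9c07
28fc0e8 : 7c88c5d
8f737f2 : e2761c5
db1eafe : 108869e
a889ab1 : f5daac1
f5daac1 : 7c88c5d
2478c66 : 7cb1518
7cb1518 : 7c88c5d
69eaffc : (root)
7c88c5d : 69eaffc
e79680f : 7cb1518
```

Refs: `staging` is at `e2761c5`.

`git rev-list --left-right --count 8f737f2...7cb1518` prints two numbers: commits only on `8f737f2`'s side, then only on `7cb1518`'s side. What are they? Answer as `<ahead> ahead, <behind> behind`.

3 ahead, 0 behind

Reachable from 8f737f2: {4ce9c07, 69eaffc, 7c88c5d, 7cb1518, 8f737f2, e2761c5}.
Reachable from 7cb1518: {69eaffc, 7c88c5d, 7cb1518}.
Only in 8f737f2's history (ahead): {4ce9c07, 8f737f2, e2761c5} — 3.
Only in 7cb1518's history (behind): {} — 0.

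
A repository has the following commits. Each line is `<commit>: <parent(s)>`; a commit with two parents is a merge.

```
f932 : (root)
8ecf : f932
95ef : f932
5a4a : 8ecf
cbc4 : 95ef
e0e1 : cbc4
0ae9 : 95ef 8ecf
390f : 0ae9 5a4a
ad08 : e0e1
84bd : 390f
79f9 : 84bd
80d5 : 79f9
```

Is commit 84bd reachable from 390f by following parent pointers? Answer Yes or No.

No

Ancestors of 390f: {0ae9, 390f, 5a4a, 8ecf, 95ef, f932}.
84bd is not in that set, so it is not an ancestor of 390f.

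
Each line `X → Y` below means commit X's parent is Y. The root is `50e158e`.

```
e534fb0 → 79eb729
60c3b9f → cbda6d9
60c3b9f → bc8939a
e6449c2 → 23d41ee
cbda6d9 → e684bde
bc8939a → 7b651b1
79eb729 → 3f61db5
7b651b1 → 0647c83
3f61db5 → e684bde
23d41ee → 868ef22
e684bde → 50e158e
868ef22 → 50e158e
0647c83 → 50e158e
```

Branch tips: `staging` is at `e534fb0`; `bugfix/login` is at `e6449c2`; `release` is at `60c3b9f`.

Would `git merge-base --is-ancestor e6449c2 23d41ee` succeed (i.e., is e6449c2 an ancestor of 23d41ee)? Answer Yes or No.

Ancestors of 23d41ee: {23d41ee, 50e158e, 868ef22}.
e6449c2 is not in that set, so it is not an ancestor of 23d41ee.

No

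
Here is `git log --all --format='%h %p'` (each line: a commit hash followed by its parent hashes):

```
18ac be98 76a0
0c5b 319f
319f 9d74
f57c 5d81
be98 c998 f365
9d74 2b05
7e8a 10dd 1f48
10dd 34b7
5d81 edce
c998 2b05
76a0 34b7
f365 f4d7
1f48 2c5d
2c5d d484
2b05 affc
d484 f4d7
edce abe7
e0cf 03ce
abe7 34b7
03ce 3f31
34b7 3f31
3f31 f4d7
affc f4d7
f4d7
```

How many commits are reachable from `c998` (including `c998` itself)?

Walking parent pointers from c998: reachable set = {2b05, affc, c998, f4d7}.
That is 4 commits.

4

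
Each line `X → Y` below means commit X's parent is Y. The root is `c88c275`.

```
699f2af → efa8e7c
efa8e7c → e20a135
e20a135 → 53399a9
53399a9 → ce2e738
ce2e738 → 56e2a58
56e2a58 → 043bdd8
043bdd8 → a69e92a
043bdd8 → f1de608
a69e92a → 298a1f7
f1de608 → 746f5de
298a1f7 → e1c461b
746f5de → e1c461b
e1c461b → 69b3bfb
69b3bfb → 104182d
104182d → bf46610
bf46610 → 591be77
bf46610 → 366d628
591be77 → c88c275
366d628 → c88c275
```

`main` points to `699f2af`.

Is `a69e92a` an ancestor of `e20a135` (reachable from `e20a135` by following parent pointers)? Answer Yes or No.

Ancestors of e20a135 (commits reachable by following parents): {043bdd8, 104182d, 298a1f7, 366d628, 53399a9, 56e2a58, 591be77, 69b3bfb, 746f5de, a69e92a, bf46610, c88c275, ce2e738, e1c461b, e20a135, f1de608}.
a69e92a is in that set, so it is an ancestor of e20a135.

Yes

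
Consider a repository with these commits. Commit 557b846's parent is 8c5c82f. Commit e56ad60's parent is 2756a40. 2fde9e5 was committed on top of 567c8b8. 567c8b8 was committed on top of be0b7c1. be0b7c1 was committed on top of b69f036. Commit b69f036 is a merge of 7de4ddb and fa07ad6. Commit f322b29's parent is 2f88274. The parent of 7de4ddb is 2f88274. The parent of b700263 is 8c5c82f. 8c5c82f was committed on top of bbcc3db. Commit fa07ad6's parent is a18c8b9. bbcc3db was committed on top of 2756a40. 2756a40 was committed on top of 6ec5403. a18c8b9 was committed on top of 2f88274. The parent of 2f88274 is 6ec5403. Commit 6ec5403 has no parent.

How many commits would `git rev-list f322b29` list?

3

Walking parent pointers from f322b29: reachable set = {2f88274, 6ec5403, f322b29}.
That is 3 commits.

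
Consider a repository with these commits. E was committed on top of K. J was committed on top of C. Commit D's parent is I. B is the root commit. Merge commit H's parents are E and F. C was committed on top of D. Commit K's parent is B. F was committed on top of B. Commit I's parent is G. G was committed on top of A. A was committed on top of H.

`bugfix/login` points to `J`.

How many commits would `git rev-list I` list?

8

Walking parent pointers from I: reachable set = {A, B, E, F, G, H, I, K}.
That is 8 commits.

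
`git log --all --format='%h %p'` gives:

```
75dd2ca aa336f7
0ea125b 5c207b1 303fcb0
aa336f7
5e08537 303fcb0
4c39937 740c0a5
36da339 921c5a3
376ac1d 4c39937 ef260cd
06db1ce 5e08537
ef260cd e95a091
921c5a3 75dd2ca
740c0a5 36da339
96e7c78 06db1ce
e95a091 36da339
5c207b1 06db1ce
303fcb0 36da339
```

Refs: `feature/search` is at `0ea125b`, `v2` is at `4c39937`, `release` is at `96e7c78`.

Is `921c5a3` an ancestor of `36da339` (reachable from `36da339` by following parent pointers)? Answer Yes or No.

Ancestors of 36da339 (commits reachable by following parents): {36da339, 75dd2ca, 921c5a3, aa336f7}.
921c5a3 is in that set, so it is an ancestor of 36da339.

Yes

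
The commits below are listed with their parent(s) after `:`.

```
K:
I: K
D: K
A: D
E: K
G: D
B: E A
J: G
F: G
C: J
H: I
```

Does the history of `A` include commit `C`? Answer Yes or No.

No

Ancestors of A: {A, D, K}.
C is not in that set, so it is not an ancestor of A.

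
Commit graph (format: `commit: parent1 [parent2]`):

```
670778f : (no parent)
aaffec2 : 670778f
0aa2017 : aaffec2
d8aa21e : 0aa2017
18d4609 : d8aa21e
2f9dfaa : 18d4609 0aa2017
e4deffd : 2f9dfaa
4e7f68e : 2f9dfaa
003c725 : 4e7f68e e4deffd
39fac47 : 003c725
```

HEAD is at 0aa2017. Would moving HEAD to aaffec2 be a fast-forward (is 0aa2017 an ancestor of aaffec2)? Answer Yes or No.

No

A fast-forward from 0aa2017 to aaffec2 is possible iff 0aa2017 is an ancestor of aaffec2.
Ancestors of aaffec2: {670778f, aaffec2}.
0aa2017 is not among them, so fast-forward is not possible.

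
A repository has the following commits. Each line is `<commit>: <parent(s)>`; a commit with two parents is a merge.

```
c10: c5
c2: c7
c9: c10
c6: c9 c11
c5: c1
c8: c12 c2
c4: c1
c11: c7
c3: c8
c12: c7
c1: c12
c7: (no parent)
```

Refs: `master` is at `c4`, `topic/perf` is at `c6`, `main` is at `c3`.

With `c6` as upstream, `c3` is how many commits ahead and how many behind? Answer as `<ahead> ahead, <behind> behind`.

3 ahead, 6 behind

Reachable from c3: {c12, c2, c3, c7, c8}.
Reachable from c6: {c1, c10, c11, c12, c5, c6, c7, c9}.
Only in c3's history (ahead): {c2, c3, c8} — 3.
Only in c6's history (behind): {c1, c10, c11, c5, c6, c9} — 6.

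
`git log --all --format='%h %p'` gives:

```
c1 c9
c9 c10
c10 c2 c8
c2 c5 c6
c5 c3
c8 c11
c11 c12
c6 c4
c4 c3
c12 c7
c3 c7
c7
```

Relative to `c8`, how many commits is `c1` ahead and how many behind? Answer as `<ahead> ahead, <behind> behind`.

8 ahead, 0 behind

Reachable from c1: {c1, c10, c11, c12, c2, c3, c4, c5, c6, c7, c8, c9}.
Reachable from c8: {c11, c12, c7, c8}.
Only in c1's history (ahead): {c1, c10, c2, c3, c4, c5, c6, c9} — 8.
Only in c8's history (behind): {} — 0.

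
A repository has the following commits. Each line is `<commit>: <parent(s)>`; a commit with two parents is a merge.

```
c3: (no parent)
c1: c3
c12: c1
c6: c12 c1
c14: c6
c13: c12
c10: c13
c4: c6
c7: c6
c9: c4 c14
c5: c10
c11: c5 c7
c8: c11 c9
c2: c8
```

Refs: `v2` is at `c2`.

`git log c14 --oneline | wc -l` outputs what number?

5

Walking parent pointers from c14: reachable set = {c1, c12, c14, c3, c6}.
That is 5 commits.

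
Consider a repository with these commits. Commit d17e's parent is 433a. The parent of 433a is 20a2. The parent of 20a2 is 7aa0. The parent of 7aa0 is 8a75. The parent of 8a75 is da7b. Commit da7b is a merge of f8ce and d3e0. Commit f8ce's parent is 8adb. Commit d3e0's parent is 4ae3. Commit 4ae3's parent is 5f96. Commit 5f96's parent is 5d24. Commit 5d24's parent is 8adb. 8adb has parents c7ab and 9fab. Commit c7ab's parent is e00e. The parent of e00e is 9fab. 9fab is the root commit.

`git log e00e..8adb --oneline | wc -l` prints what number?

Reachable from 8adb: {8adb, 9fab, c7ab, e00e}.
Reachable from e00e: {9fab, e00e}.
In 8adb's history but not e00e's: {8adb, c7ab} — 2 commits.

2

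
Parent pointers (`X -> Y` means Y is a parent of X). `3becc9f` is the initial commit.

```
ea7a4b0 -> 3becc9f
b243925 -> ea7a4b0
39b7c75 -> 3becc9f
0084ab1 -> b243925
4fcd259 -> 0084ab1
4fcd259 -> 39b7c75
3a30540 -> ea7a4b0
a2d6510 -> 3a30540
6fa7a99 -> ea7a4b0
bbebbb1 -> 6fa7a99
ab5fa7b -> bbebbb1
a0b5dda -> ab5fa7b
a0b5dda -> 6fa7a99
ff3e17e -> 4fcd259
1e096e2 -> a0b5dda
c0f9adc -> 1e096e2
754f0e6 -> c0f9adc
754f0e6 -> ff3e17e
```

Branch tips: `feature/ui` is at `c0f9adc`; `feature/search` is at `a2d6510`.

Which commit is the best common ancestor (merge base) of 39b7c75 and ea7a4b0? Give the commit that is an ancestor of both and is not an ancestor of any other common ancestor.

Ancestors of 39b7c75: {39b7c75, 3becc9f}.
Ancestors of ea7a4b0: {3becc9f, ea7a4b0}.
Common ancestors: {3becc9f}.
The only common ancestor is 3becc9f, so it is the merge base.

3becc9f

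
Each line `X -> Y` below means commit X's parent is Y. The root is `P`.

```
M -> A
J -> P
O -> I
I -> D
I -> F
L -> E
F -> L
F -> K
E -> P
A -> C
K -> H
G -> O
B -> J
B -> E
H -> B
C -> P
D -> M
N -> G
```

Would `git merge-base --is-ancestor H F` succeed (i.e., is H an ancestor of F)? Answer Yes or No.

Ancestors of F (commits reachable by following parents): {B, E, F, H, J, K, L, P}.
H is in that set, so it is an ancestor of F.

Yes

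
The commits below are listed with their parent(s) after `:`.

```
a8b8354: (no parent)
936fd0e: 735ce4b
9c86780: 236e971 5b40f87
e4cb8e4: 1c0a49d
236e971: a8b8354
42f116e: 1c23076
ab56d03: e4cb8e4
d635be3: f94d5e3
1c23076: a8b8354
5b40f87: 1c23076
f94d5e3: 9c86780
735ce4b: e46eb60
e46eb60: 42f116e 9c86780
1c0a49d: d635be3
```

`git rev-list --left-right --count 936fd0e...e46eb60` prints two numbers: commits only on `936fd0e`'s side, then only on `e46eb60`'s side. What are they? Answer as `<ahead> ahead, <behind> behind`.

Reachable from 936fd0e: {1c23076, 236e971, 42f116e, 5b40f87, 735ce4b, 936fd0e, 9c86780, a8b8354, e46eb60}.
Reachable from e46eb60: {1c23076, 236e971, 42f116e, 5b40f87, 9c86780, a8b8354, e46eb60}.
Only in 936fd0e's history (ahead): {735ce4b, 936fd0e} — 2.
Only in e46eb60's history (behind): {} — 0.

2 ahead, 0 behind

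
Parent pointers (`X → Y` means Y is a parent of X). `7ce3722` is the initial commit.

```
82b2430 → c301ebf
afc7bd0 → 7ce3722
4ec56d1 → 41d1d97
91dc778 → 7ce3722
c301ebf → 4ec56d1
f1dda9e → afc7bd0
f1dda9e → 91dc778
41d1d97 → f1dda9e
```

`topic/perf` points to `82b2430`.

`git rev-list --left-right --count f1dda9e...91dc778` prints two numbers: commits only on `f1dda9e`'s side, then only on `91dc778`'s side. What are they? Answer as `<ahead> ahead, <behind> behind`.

Reachable from f1dda9e: {7ce3722, 91dc778, afc7bd0, f1dda9e}.
Reachable from 91dc778: {7ce3722, 91dc778}.
Only in f1dda9e's history (ahead): {afc7bd0, f1dda9e} — 2.
Only in 91dc778's history (behind): {} — 0.

2 ahead, 0 behind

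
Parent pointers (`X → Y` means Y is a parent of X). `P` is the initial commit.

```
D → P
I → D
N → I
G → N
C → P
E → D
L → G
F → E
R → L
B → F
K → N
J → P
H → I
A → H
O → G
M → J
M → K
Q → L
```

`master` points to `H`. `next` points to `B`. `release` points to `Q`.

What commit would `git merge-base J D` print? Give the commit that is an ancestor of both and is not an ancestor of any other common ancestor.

Ancestors of J: {J, P}.
Ancestors of D: {D, P}.
Common ancestors: {P}.
The only common ancestor is P, so it is the merge base.

P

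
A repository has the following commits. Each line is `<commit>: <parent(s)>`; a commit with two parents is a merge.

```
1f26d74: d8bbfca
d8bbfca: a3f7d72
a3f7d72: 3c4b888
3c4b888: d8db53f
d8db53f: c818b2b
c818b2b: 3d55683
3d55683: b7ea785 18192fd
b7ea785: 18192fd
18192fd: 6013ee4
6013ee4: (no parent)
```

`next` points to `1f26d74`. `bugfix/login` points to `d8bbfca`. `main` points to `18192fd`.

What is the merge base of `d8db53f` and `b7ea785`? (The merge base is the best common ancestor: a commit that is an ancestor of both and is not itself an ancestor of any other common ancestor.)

b7ea785

Ancestors of d8db53f: {18192fd, 3d55683, 6013ee4, b7ea785, c818b2b, d8db53f}.
Ancestors of b7ea785: {18192fd, 6013ee4, b7ea785}.
Common ancestors: {18192fd, 6013ee4, b7ea785}.
Among these, b7ea785 is not an ancestor of any other common ancestor — it is the merge base.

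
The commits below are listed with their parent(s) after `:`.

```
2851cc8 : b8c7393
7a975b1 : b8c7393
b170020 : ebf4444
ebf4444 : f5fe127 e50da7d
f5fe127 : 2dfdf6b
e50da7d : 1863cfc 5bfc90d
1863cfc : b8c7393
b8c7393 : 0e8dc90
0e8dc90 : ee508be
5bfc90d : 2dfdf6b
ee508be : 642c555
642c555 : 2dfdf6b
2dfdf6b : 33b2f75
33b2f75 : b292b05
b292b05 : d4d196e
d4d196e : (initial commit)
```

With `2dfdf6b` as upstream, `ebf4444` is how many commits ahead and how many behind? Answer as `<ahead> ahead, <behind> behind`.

Reachable from ebf4444: {0e8dc90, 1863cfc, 2dfdf6b, 33b2f75, 5bfc90d, 642c555, b292b05, b8c7393, d4d196e, e50da7d, ebf4444, ee508be, f5fe127}.
Reachable from 2dfdf6b: {2dfdf6b, 33b2f75, b292b05, d4d196e}.
Only in ebf4444's history (ahead): {0e8dc90, 1863cfc, 5bfc90d, 642c555, b8c7393, e50da7d, ebf4444, ee508be, f5fe127} — 9.
Only in 2dfdf6b's history (behind): {} — 0.

9 ahead, 0 behind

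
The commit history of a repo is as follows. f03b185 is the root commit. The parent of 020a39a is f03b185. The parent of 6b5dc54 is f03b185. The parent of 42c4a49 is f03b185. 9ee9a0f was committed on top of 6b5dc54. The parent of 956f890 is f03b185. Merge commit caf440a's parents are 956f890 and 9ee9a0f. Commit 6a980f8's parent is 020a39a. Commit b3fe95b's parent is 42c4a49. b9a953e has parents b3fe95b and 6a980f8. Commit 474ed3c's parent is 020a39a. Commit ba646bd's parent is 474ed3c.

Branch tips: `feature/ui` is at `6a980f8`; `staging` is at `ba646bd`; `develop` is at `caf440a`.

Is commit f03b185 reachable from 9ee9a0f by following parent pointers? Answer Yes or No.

Yes

Ancestors of 9ee9a0f (commits reachable by following parents): {6b5dc54, 9ee9a0f, f03b185}.
f03b185 is in that set, so it is an ancestor of 9ee9a0f.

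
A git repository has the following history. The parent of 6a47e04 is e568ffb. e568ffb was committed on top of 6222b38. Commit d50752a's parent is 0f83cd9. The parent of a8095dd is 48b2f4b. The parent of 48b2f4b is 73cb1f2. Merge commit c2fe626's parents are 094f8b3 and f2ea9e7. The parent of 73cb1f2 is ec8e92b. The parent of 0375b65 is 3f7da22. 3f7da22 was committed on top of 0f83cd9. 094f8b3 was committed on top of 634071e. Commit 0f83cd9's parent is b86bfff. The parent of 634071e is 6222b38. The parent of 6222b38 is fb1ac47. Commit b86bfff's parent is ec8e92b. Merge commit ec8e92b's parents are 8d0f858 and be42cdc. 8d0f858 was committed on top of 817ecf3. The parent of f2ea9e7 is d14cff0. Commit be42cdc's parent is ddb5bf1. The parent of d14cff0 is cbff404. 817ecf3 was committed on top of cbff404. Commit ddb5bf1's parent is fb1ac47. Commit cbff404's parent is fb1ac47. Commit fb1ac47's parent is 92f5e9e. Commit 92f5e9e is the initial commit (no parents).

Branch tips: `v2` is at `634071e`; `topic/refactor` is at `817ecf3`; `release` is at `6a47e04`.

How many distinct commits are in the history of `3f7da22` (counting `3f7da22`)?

11

Walking parent pointers from 3f7da22: reachable set = {0f83cd9, 3f7da22, 817ecf3, 8d0f858, 92f5e9e, b86bfff, be42cdc, cbff404, ddb5bf1, ec8e92b, fb1ac47}.
That is 11 commits.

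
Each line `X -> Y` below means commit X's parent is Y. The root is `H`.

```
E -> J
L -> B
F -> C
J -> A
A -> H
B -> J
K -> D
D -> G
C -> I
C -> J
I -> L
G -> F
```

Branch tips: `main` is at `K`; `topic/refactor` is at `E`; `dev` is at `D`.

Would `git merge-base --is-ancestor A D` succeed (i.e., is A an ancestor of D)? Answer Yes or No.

Yes

Ancestors of D (commits reachable by following parents): {A, B, C, D, F, G, H, I, J, L}.
A is in that set, so it is an ancestor of D.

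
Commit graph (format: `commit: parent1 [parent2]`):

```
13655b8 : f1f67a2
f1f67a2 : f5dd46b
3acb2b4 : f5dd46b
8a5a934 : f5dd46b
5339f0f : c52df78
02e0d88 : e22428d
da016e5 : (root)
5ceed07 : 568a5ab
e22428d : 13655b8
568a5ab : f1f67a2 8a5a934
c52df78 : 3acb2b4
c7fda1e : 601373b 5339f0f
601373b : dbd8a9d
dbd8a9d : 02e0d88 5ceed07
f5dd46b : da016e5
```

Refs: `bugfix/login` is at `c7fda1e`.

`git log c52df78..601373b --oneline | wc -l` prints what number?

Reachable from 601373b: {02e0d88, 13655b8, 568a5ab, 5ceed07, 601373b, 8a5a934, da016e5, dbd8a9d, e22428d, f1f67a2, f5dd46b}.
Reachable from c52df78: {3acb2b4, c52df78, da016e5, f5dd46b}.
In 601373b's history but not c52df78's: {02e0d88, 13655b8, 568a5ab, 5ceed07, 601373b, 8a5a934, dbd8a9d, e22428d, f1f67a2} — 9 commits.

9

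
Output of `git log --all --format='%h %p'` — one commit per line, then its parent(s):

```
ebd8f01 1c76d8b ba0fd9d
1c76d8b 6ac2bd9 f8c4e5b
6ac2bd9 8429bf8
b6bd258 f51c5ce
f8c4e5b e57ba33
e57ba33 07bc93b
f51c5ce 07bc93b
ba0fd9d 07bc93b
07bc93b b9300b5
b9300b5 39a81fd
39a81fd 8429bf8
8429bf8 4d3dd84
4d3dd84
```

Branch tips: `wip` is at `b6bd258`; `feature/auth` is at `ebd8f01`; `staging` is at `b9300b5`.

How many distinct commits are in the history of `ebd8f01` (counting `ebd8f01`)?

Walking parent pointers from ebd8f01: reachable set = {07bc93b, 1c76d8b, 39a81fd, 4d3dd84, 6ac2bd9, 8429bf8, b9300b5, ba0fd9d, e57ba33, ebd8f01, f8c4e5b}.
That is 11 commits.

11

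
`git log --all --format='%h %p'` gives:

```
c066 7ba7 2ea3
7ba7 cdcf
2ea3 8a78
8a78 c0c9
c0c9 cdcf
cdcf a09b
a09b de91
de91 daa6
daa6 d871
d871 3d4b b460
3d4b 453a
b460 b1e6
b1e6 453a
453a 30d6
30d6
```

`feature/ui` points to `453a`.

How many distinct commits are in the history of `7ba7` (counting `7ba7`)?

11

Walking parent pointers from 7ba7: reachable set = {30d6, 3d4b, 453a, 7ba7, a09b, b1e6, b460, cdcf, d871, daa6, de91}.
That is 11 commits.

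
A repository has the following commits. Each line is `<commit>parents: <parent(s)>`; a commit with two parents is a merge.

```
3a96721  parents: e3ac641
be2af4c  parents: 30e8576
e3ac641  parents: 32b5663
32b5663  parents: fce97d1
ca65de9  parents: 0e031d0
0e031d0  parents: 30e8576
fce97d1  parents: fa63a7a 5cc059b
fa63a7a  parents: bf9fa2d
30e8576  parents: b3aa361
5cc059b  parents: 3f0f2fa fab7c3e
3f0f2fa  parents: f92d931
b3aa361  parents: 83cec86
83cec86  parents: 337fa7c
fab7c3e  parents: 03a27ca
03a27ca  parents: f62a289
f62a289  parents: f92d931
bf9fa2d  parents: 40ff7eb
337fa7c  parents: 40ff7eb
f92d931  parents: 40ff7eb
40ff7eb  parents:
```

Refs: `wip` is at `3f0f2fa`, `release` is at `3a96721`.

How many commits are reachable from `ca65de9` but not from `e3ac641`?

6

Reachable from ca65de9: {0e031d0, 30e8576, 337fa7c, 40ff7eb, 83cec86, b3aa361, ca65de9}.
Reachable from e3ac641: {03a27ca, 32b5663, 3f0f2fa, 40ff7eb, 5cc059b, bf9fa2d, e3ac641, f62a289, f92d931, fa63a7a, fab7c3e, fce97d1}.
In ca65de9's history but not e3ac641's: {0e031d0, 30e8576, 337fa7c, 83cec86, b3aa361, ca65de9} — 6 commits.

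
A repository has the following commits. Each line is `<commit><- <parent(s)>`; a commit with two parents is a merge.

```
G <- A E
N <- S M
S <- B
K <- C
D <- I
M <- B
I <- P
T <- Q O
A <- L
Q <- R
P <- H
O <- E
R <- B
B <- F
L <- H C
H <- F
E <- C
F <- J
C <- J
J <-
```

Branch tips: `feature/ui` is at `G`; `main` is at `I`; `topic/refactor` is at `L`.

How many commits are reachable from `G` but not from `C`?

6

Reachable from G: {A, C, E, F, G, H, J, L}.
Reachable from C: {C, J}.
In G's history but not C's: {A, E, F, G, H, L} — 6 commits.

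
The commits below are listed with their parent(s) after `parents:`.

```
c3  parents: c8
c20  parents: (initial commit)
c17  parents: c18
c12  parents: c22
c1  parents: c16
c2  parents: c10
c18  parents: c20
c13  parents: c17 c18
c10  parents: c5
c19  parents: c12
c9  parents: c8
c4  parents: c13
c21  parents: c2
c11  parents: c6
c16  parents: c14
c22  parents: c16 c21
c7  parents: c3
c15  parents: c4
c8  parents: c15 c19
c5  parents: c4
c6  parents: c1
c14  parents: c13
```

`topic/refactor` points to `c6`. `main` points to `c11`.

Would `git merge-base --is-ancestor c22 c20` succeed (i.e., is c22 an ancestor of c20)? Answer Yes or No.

Ancestors of c20: {c20}.
c22 is not in that set, so it is not an ancestor of c20.

No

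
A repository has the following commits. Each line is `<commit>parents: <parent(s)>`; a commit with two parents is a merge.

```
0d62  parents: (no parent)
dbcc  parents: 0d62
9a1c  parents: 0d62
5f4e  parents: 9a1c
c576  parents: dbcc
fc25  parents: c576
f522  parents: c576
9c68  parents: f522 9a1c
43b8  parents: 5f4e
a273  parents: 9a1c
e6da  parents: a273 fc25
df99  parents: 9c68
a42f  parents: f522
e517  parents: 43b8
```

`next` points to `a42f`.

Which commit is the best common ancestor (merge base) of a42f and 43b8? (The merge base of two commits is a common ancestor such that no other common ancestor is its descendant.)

0d62

Ancestors of a42f: {0d62, a42f, c576, dbcc, f522}.
Ancestors of 43b8: {0d62, 43b8, 5f4e, 9a1c}.
Common ancestors: {0d62}.
The only common ancestor is 0d62, so it is the merge base.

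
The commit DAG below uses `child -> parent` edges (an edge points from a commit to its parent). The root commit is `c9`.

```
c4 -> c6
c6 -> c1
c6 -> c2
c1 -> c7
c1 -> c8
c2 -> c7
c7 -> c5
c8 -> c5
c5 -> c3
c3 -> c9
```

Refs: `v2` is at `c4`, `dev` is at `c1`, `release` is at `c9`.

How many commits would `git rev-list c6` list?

Walking parent pointers from c6: reachable set = {c1, c2, c3, c5, c6, c7, c8, c9}.
That is 8 commits.

8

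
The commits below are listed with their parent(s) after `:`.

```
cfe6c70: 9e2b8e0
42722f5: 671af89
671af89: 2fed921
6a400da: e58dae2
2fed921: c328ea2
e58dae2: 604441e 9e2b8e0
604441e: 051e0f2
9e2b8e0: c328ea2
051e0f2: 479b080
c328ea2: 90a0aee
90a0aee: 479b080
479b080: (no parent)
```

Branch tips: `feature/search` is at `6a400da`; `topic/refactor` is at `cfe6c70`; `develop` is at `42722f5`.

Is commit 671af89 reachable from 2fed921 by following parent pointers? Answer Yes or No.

No

Ancestors of 2fed921: {2fed921, 479b080, 90a0aee, c328ea2}.
671af89 is not in that set, so it is not an ancestor of 2fed921.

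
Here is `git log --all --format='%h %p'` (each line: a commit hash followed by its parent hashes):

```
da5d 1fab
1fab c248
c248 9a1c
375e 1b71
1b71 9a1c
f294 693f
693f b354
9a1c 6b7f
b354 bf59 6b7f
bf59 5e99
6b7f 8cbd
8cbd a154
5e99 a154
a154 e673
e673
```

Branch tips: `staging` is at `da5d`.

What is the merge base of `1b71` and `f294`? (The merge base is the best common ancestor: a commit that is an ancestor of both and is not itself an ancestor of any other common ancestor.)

6b7f

Ancestors of 1b71: {1b71, 6b7f, 8cbd, 9a1c, a154, e673}.
Ancestors of f294: {5e99, 693f, 6b7f, 8cbd, a154, b354, bf59, e673, f294}.
Common ancestors: {6b7f, 8cbd, a154, e673}.
Among these, 6b7f is not an ancestor of any other common ancestor — it is the merge base.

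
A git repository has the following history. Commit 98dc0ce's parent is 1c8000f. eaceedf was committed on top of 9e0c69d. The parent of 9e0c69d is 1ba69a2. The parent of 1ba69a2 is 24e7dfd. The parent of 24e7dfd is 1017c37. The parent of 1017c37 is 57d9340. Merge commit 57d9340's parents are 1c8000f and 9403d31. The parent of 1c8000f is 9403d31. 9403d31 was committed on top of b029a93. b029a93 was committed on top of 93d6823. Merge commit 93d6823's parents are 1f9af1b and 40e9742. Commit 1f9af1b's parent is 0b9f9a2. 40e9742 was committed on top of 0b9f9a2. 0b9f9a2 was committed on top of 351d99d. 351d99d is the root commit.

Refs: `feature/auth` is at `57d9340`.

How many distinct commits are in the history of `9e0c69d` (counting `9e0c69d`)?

13

Walking parent pointers from 9e0c69d: reachable set = {0b9f9a2, 1017c37, 1ba69a2, 1c8000f, 1f9af1b, 24e7dfd, 351d99d, 40e9742, 57d9340, 93d6823, 9403d31, 9e0c69d, b029a93}.
That is 13 commits.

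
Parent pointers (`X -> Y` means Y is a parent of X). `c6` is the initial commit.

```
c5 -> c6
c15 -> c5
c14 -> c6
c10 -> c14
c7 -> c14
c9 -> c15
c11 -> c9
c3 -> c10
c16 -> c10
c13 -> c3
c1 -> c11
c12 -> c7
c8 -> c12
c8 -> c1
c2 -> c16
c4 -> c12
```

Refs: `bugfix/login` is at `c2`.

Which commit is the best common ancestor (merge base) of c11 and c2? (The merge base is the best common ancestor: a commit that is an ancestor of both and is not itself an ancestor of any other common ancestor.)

c6

Ancestors of c11: {c11, c15, c5, c6, c9}.
Ancestors of c2: {c10, c14, c16, c2, c6}.
Common ancestors: {c6}.
The only common ancestor is c6, so it is the merge base.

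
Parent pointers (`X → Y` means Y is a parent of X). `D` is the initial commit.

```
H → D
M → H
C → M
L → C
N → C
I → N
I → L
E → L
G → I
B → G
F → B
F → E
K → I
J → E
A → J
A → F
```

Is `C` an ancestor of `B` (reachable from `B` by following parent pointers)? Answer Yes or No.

Ancestors of B (commits reachable by following parents): {B, C, D, G, H, I, L, M, N}.
C is in that set, so it is an ancestor of B.

Yes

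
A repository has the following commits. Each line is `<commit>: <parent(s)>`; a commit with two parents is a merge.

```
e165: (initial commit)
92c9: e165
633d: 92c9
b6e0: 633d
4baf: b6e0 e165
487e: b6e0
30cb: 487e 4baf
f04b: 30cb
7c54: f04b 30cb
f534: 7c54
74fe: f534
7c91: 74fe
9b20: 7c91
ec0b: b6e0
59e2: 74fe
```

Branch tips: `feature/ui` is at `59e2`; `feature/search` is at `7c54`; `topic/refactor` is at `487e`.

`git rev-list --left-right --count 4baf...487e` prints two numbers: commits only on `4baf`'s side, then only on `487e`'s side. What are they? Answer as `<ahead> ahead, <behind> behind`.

1 ahead, 1 behind

Reachable from 4baf: {4baf, 633d, 92c9, b6e0, e165}.
Reachable from 487e: {487e, 633d, 92c9, b6e0, e165}.
Only in 4baf's history (ahead): {4baf} — 1.
Only in 487e's history (behind): {487e} — 1.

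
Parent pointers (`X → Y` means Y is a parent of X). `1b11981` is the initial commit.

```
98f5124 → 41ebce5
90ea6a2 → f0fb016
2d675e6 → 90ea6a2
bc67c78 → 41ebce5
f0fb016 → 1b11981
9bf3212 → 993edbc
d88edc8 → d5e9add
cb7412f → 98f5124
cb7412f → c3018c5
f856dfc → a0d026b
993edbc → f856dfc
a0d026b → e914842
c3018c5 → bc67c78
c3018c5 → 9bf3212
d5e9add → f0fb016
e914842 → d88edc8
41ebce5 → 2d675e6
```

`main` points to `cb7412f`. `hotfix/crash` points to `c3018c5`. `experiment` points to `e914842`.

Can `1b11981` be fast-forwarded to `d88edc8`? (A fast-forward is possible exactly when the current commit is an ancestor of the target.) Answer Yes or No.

A fast-forward from 1b11981 to d88edc8 is possible iff 1b11981 is an ancestor of d88edc8.
Ancestors of d88edc8: {1b11981, d5e9add, d88edc8, f0fb016}.
1b11981 is among them, so fast-forward is possible.

Yes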